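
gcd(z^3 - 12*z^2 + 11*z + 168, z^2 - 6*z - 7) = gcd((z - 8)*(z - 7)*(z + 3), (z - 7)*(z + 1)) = z - 7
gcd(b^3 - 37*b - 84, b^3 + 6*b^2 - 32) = b + 4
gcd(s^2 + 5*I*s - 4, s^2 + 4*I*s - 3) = s + I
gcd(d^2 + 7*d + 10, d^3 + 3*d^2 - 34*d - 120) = d + 5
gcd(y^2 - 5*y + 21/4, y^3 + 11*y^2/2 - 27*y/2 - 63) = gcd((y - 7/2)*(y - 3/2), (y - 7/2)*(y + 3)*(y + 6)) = y - 7/2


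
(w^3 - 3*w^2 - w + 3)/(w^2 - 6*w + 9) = (w^2 - 1)/(w - 3)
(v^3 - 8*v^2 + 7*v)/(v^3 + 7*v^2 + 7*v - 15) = v*(v - 7)/(v^2 + 8*v + 15)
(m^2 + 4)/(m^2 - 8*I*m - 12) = (m + 2*I)/(m - 6*I)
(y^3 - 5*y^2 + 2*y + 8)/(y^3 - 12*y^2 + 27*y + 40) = (y^2 - 6*y + 8)/(y^2 - 13*y + 40)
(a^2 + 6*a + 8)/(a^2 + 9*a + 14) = (a + 4)/(a + 7)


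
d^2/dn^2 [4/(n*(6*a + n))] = 8*(n^2 + n*(6*a + n) + (6*a + n)^2)/(n^3*(6*a + n)^3)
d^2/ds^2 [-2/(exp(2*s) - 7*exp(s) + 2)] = 2*(-2*(2*exp(s) - 7)^2*exp(s) + (4*exp(s) - 7)*(exp(2*s) - 7*exp(s) + 2))*exp(s)/(exp(2*s) - 7*exp(s) + 2)^3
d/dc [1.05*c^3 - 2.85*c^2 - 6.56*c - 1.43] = 3.15*c^2 - 5.7*c - 6.56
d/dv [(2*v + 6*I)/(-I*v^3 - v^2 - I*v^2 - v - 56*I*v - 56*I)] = (-4*I*v^3 + v^2*(16 - 2*I) + v*(12 - 12*I) + 336 + 106*I)/(v^6 + v^5*(2 - 2*I) + v^4*(112 - 4*I) + v^3*(222 - 114*I) + v^2*(3247 - 224*I) + v*(6272 - 112*I) + 3136)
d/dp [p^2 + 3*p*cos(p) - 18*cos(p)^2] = -3*p*sin(p) + 2*p + 18*sin(2*p) + 3*cos(p)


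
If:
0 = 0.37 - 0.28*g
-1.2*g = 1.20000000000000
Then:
No Solution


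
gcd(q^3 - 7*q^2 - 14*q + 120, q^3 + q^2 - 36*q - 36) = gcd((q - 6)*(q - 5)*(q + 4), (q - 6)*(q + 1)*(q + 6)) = q - 6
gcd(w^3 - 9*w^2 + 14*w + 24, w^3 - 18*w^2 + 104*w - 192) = w^2 - 10*w + 24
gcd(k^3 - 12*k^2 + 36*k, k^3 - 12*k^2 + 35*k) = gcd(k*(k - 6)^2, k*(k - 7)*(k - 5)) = k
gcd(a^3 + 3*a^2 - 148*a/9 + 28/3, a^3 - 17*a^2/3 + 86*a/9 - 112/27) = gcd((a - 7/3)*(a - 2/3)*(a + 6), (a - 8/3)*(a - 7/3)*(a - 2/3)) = a^2 - 3*a + 14/9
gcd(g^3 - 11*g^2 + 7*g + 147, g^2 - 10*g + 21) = g - 7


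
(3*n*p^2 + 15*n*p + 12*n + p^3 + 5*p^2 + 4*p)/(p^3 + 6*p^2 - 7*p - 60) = (3*n*p + 3*n + p^2 + p)/(p^2 + 2*p - 15)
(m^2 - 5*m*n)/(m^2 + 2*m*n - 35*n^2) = m/(m + 7*n)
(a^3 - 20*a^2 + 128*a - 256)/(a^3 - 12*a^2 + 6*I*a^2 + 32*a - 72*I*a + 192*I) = (a - 8)/(a + 6*I)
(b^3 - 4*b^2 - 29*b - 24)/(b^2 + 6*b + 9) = (b^2 - 7*b - 8)/(b + 3)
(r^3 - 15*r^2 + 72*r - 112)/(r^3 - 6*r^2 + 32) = (r - 7)/(r + 2)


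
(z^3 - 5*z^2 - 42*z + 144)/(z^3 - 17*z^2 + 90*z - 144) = (z + 6)/(z - 6)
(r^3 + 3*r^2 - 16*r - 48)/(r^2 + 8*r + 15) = (r^2 - 16)/(r + 5)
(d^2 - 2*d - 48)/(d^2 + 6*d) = (d - 8)/d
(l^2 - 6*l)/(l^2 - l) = (l - 6)/(l - 1)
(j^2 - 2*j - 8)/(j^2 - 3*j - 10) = (j - 4)/(j - 5)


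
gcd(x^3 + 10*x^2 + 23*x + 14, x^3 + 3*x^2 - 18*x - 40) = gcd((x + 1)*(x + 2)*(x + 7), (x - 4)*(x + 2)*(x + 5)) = x + 2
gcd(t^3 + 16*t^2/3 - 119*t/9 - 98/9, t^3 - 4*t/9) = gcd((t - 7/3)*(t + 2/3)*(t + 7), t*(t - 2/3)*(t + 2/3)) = t + 2/3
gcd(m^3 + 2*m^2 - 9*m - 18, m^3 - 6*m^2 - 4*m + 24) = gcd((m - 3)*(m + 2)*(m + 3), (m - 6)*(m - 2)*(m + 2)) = m + 2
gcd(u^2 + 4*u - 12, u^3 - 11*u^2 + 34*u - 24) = 1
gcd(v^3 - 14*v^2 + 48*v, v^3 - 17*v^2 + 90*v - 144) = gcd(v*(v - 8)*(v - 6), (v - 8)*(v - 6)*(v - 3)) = v^2 - 14*v + 48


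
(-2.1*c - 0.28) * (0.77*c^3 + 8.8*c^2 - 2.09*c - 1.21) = -1.617*c^4 - 18.6956*c^3 + 1.925*c^2 + 3.1262*c + 0.3388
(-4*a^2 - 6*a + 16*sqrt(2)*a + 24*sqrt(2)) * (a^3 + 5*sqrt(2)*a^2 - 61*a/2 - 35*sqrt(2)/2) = -4*a^5 - 6*a^4 - 4*sqrt(2)*a^4 - 6*sqrt(2)*a^3 + 282*a^3 - 418*sqrt(2)*a^2 + 423*a^2 - 627*sqrt(2)*a - 560*a - 840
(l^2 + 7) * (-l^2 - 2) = -l^4 - 9*l^2 - 14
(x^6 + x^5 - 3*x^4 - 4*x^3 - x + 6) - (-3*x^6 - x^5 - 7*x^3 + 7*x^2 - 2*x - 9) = 4*x^6 + 2*x^5 - 3*x^4 + 3*x^3 - 7*x^2 + x + 15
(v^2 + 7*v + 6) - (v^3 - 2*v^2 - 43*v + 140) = -v^3 + 3*v^2 + 50*v - 134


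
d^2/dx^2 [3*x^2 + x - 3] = 6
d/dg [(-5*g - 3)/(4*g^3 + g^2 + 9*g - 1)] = (-20*g^3 - 5*g^2 - 45*g + (5*g + 3)*(12*g^2 + 2*g + 9) + 5)/(4*g^3 + g^2 + 9*g - 1)^2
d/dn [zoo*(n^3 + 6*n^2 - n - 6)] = zoo*(n^2 + n + 1)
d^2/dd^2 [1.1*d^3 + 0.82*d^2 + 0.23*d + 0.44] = 6.6*d + 1.64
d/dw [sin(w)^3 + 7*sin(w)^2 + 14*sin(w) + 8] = (3*sin(w)^2 + 14*sin(w) + 14)*cos(w)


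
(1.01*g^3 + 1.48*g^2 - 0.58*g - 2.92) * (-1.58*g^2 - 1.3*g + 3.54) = -1.5958*g^5 - 3.6514*g^4 + 2.5678*g^3 + 10.6068*g^2 + 1.7428*g - 10.3368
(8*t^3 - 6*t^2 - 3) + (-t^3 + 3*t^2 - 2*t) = 7*t^3 - 3*t^2 - 2*t - 3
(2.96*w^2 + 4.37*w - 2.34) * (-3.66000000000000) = -10.8336*w^2 - 15.9942*w + 8.5644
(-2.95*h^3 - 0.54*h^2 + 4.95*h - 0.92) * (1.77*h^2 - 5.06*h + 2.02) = -5.2215*h^5 + 13.9712*h^4 + 5.5349*h^3 - 27.7662*h^2 + 14.6542*h - 1.8584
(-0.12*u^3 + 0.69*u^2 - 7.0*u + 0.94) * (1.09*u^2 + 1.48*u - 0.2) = -0.1308*u^5 + 0.5745*u^4 - 6.5848*u^3 - 9.4734*u^2 + 2.7912*u - 0.188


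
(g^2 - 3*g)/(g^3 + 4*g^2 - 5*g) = (g - 3)/(g^2 + 4*g - 5)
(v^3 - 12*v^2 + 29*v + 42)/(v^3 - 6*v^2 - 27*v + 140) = (v^2 - 5*v - 6)/(v^2 + v - 20)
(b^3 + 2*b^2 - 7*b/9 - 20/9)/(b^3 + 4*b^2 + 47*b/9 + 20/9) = (b - 1)/(b + 1)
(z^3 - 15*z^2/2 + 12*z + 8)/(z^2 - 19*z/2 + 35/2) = (2*z^3 - 15*z^2 + 24*z + 16)/(2*z^2 - 19*z + 35)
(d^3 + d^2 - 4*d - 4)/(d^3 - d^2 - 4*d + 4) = (d + 1)/(d - 1)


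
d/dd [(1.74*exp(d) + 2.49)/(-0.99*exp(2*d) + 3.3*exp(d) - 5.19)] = (1.7226*exp(2*d) + 4.9302*exp(d) - 17.2476)*exp(d)/(0.9801*exp(4*d) - 6.534*exp(3*d) + 21.1662*exp(2*d) - 34.254*exp(d) + 26.9361)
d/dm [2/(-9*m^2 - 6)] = 4*m/(3*m^2 + 2)^2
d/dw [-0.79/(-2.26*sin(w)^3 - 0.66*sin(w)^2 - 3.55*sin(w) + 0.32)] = (-1.0428*sin(w) + 2.6781*cos(2*w) - 5.4826)*cos(w)/(2.26*sin(w)^3 + 0.66*sin(w)^2 + 3.55*sin(w) - 0.32)^2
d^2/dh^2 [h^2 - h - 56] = 2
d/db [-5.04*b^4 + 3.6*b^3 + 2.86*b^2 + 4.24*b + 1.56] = -20.16*b^3 + 10.8*b^2 + 5.72*b + 4.24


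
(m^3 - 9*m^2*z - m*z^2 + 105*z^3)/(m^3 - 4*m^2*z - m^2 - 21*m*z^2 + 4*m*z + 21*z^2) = (m - 5*z)/(m - 1)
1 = 1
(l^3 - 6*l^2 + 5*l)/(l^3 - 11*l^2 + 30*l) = (l - 1)/(l - 6)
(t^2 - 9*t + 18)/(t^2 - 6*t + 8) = (t^2 - 9*t + 18)/(t^2 - 6*t + 8)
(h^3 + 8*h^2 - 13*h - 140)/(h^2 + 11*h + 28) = (h^2 + h - 20)/(h + 4)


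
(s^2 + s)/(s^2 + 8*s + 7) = s/(s + 7)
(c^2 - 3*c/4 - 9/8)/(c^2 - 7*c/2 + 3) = (c + 3/4)/(c - 2)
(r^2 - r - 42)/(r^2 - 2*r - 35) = (r + 6)/(r + 5)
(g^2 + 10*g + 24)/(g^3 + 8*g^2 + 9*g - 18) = (g + 4)/(g^2 + 2*g - 3)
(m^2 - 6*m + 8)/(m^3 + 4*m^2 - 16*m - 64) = (m - 2)/(m^2 + 8*m + 16)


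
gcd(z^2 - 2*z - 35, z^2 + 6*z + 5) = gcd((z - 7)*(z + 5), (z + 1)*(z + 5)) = z + 5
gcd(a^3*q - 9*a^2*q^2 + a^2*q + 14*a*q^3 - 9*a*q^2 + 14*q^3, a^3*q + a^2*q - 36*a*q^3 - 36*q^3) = a*q + q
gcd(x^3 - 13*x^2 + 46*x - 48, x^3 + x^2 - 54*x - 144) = x - 8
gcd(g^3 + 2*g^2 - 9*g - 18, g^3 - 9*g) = g^2 - 9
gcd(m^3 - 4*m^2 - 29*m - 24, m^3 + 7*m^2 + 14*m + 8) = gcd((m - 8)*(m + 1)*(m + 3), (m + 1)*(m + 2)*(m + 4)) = m + 1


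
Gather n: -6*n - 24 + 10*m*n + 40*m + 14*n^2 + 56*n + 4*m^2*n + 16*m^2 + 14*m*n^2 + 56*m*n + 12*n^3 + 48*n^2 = 16*m^2 + 40*m + 12*n^3 + n^2*(14*m + 62) + n*(4*m^2 + 66*m + 50) - 24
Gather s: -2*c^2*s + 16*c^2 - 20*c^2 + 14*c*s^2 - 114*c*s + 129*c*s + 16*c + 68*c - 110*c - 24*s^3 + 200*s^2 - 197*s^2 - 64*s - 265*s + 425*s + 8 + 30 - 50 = -4*c^2 - 26*c - 24*s^3 + s^2*(14*c + 3) + s*(-2*c^2 + 15*c + 96) - 12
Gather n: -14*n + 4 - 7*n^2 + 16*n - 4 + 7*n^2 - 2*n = 0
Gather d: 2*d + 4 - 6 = 2*d - 2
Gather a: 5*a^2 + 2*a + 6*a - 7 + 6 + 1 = 5*a^2 + 8*a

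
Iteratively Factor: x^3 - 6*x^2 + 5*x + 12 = (x - 4)*(x^2 - 2*x - 3) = (x - 4)*(x - 3)*(x + 1)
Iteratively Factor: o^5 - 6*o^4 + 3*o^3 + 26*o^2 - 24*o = (o + 2)*(o^4 - 8*o^3 + 19*o^2 - 12*o) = (o - 1)*(o + 2)*(o^3 - 7*o^2 + 12*o) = o*(o - 1)*(o + 2)*(o^2 - 7*o + 12) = o*(o - 4)*(o - 1)*(o + 2)*(o - 3)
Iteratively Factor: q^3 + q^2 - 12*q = (q)*(q^2 + q - 12) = q*(q - 3)*(q + 4)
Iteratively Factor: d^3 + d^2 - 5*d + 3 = (d + 3)*(d^2 - 2*d + 1) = (d - 1)*(d + 3)*(d - 1)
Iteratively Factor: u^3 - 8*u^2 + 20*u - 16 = (u - 4)*(u^2 - 4*u + 4) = (u - 4)*(u - 2)*(u - 2)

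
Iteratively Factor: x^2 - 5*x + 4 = (x - 4)*(x - 1)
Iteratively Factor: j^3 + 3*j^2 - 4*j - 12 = (j + 3)*(j^2 - 4) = (j + 2)*(j + 3)*(j - 2)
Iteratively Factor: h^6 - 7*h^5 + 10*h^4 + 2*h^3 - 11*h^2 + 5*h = (h - 5)*(h^5 - 2*h^4 + 2*h^2 - h) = (h - 5)*(h + 1)*(h^4 - 3*h^3 + 3*h^2 - h) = (h - 5)*(h - 1)*(h + 1)*(h^3 - 2*h^2 + h) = h*(h - 5)*(h - 1)*(h + 1)*(h^2 - 2*h + 1) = h*(h - 5)*(h - 1)^2*(h + 1)*(h - 1)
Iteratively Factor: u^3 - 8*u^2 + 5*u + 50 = (u - 5)*(u^2 - 3*u - 10) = (u - 5)^2*(u + 2)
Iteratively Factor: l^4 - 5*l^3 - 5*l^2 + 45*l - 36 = (l - 3)*(l^3 - 2*l^2 - 11*l + 12) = (l - 3)*(l + 3)*(l^2 - 5*l + 4) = (l - 4)*(l - 3)*(l + 3)*(l - 1)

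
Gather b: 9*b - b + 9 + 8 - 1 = 8*b + 16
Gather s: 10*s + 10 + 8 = 10*s + 18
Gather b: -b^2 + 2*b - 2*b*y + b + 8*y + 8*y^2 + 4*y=-b^2 + b*(3 - 2*y) + 8*y^2 + 12*y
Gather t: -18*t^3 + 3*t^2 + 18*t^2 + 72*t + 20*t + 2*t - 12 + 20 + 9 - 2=-18*t^3 + 21*t^2 + 94*t + 15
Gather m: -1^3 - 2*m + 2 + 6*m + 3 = 4*m + 4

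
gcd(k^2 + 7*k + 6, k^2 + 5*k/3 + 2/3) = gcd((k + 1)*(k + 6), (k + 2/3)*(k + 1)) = k + 1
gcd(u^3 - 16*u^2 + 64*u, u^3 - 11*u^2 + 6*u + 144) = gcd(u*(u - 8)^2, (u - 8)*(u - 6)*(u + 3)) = u - 8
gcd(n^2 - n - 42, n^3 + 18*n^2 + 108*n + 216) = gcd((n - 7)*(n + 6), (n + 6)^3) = n + 6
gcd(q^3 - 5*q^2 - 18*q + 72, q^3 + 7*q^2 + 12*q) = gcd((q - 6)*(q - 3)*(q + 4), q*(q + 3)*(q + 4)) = q + 4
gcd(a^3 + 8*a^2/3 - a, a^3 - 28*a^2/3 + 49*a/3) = a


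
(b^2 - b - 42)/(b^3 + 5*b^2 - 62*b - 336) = (b - 7)/(b^2 - b - 56)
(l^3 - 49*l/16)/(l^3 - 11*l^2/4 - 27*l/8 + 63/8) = l*(4*l - 7)/(2*(2*l^2 - 9*l + 9))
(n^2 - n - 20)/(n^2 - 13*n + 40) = (n + 4)/(n - 8)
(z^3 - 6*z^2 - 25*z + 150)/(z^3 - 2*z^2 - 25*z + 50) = (z - 6)/(z - 2)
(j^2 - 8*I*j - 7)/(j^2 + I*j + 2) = (j - 7*I)/(j + 2*I)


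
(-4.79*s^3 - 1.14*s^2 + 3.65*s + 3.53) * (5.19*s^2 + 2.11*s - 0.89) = -24.8601*s^5 - 16.0235*s^4 + 20.8012*s^3 + 27.0368*s^2 + 4.1998*s - 3.1417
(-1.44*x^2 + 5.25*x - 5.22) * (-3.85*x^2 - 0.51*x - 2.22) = 5.544*x^4 - 19.4781*x^3 + 20.6163*x^2 - 8.9928*x + 11.5884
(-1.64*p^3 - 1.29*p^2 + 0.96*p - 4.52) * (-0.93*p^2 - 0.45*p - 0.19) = 1.5252*p^5 + 1.9377*p^4 - 0.000700000000000034*p^3 + 4.0167*p^2 + 1.8516*p + 0.8588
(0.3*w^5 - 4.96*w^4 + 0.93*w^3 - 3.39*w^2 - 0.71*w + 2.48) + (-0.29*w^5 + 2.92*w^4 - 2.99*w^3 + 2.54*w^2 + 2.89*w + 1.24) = 0.01*w^5 - 2.04*w^4 - 2.06*w^3 - 0.85*w^2 + 2.18*w + 3.72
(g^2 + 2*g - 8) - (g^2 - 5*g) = 7*g - 8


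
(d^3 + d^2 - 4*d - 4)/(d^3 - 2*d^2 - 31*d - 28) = (d^2 - 4)/(d^2 - 3*d - 28)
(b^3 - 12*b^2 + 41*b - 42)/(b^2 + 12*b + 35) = (b^3 - 12*b^2 + 41*b - 42)/(b^2 + 12*b + 35)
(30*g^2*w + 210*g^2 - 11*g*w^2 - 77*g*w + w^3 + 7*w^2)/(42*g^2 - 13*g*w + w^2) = (-5*g*w - 35*g + w^2 + 7*w)/(-7*g + w)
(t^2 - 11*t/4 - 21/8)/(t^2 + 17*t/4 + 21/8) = (2*t - 7)/(2*t + 7)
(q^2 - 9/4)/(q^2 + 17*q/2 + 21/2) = (q - 3/2)/(q + 7)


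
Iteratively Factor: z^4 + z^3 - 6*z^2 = (z)*(z^3 + z^2 - 6*z) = z*(z + 3)*(z^2 - 2*z) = z^2*(z + 3)*(z - 2)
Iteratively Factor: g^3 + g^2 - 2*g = (g + 2)*(g^2 - g) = g*(g + 2)*(g - 1)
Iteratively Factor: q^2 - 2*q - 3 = (q - 3)*(q + 1)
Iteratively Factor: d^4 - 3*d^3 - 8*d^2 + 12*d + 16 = (d + 1)*(d^3 - 4*d^2 - 4*d + 16) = (d - 2)*(d + 1)*(d^2 - 2*d - 8) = (d - 4)*(d - 2)*(d + 1)*(d + 2)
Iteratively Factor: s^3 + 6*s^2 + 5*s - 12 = (s - 1)*(s^2 + 7*s + 12) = (s - 1)*(s + 4)*(s + 3)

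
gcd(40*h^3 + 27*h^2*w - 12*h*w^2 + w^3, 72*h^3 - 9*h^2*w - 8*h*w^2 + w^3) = -8*h + w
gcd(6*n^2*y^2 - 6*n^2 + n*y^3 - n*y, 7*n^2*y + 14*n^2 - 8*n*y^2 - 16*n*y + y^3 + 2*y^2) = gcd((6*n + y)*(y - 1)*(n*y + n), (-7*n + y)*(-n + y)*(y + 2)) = 1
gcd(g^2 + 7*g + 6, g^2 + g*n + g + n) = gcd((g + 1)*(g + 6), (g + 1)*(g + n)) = g + 1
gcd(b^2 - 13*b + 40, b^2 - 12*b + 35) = b - 5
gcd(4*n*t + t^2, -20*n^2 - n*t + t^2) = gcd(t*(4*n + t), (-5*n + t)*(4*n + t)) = 4*n + t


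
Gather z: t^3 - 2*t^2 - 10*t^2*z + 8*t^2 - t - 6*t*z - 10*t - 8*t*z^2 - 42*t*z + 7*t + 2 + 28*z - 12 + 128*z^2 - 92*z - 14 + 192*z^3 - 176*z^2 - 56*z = t^3 + 6*t^2 - 4*t + 192*z^3 + z^2*(-8*t - 48) + z*(-10*t^2 - 48*t - 120) - 24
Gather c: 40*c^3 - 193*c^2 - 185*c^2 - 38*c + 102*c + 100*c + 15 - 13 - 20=40*c^3 - 378*c^2 + 164*c - 18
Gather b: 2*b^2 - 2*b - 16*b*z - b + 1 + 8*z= 2*b^2 + b*(-16*z - 3) + 8*z + 1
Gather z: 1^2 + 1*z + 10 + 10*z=11*z + 11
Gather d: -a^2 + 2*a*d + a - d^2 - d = -a^2 + a - d^2 + d*(2*a - 1)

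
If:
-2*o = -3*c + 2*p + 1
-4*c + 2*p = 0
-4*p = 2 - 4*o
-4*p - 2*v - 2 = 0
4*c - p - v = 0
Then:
No Solution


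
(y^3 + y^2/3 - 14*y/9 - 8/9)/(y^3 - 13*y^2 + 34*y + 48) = (9*y^2 - 6*y - 8)/(9*(y^2 - 14*y + 48))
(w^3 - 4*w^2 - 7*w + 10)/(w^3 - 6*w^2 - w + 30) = (w - 1)/(w - 3)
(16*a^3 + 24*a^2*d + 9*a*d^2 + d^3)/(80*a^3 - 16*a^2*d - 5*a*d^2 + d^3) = (4*a^2 + 5*a*d + d^2)/(20*a^2 - 9*a*d + d^2)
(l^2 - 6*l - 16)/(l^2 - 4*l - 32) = (l + 2)/(l + 4)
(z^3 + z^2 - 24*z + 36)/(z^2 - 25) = (z^3 + z^2 - 24*z + 36)/(z^2 - 25)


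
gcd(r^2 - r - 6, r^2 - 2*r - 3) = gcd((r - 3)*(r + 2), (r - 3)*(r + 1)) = r - 3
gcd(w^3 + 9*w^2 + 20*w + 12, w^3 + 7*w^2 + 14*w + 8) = w^2 + 3*w + 2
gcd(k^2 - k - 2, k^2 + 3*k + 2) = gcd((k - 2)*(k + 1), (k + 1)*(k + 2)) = k + 1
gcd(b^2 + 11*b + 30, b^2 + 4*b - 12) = b + 6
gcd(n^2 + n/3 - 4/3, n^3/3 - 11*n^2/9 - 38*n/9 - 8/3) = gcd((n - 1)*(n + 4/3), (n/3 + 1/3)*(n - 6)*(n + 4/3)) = n + 4/3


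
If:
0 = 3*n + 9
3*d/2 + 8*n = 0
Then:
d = 16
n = -3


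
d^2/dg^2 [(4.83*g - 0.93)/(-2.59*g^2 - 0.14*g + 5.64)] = (-(4.83*g - 0.93)*(5.18*g + 0.14)*(10.36*g + 0.28) + (75.0582*g - 3.465)*(2.59*g^2 + 0.14*g - 5.64))/(2.59*g^2 + 0.14*g - 5.64)^3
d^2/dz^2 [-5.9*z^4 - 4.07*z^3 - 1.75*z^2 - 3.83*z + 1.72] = -70.8*z^2 - 24.42*z - 3.5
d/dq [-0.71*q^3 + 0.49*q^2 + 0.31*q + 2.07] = -2.13*q^2 + 0.98*q + 0.31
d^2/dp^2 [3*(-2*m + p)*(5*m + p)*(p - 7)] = 18*m + 18*p - 42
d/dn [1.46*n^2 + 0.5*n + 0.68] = 2.92*n + 0.5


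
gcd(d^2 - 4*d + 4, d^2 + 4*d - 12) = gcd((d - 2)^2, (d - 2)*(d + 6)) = d - 2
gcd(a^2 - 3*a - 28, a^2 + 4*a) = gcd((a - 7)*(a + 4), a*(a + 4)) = a + 4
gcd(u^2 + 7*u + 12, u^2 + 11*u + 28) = u + 4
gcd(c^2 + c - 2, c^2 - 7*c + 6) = c - 1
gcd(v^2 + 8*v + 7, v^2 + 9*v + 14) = v + 7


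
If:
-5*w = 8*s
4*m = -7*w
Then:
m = -7*w/4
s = -5*w/8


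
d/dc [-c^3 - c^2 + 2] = c*(-3*c - 2)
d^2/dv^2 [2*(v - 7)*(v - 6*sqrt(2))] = 4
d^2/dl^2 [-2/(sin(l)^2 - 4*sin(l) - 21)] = 4*(2*sin(l)^4 - 6*sin(l)^3 + 47*sin(l)^2 - 30*sin(l) - 37)/((sin(l) - 7)^3*(sin(l) + 3)^3)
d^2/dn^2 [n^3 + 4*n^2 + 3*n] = 6*n + 8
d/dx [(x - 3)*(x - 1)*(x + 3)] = 3*x^2 - 2*x - 9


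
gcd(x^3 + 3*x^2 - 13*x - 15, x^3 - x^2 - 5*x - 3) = x^2 - 2*x - 3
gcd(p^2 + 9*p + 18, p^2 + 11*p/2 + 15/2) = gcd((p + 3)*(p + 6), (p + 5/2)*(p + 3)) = p + 3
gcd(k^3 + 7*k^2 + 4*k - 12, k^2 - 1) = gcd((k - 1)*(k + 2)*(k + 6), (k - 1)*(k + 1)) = k - 1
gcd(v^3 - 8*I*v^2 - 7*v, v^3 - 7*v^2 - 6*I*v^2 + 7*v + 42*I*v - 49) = v - 7*I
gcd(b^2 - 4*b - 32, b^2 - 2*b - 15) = 1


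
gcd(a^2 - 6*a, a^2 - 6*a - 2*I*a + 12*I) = a - 6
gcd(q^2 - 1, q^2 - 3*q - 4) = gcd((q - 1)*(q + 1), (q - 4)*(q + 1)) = q + 1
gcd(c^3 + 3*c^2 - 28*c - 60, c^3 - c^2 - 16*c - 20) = c^2 - 3*c - 10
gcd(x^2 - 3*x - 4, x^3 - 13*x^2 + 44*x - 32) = x - 4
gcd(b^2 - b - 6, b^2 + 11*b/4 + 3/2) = b + 2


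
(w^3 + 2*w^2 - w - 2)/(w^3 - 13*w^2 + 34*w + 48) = (w^2 + w - 2)/(w^2 - 14*w + 48)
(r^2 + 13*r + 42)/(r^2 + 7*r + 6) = (r + 7)/(r + 1)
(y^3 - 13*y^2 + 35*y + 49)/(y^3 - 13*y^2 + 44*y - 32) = (y^3 - 13*y^2 + 35*y + 49)/(y^3 - 13*y^2 + 44*y - 32)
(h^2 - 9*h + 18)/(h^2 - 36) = (h - 3)/(h + 6)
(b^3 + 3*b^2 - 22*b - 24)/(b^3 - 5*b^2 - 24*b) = (-b^3 - 3*b^2 + 22*b + 24)/(b*(-b^2 + 5*b + 24))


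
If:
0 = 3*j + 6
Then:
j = -2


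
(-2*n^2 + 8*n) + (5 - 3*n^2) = -5*n^2 + 8*n + 5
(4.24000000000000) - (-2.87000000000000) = 7.11000000000000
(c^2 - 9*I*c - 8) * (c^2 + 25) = c^4 - 9*I*c^3 + 17*c^2 - 225*I*c - 200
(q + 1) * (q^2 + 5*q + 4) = q^3 + 6*q^2 + 9*q + 4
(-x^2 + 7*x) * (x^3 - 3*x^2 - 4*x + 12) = -x^5 + 10*x^4 - 17*x^3 - 40*x^2 + 84*x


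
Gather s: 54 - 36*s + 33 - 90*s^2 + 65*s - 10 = -90*s^2 + 29*s + 77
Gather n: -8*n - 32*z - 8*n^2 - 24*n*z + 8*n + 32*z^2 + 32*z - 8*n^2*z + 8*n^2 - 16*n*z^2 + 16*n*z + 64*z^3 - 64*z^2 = -8*n^2*z + n*(-16*z^2 - 8*z) + 64*z^3 - 32*z^2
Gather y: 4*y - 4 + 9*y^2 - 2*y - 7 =9*y^2 + 2*y - 11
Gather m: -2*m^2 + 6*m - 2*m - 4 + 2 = -2*m^2 + 4*m - 2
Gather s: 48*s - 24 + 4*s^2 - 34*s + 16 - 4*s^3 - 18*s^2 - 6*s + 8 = -4*s^3 - 14*s^2 + 8*s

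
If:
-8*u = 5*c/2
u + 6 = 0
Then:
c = 96/5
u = -6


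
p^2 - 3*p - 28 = (p - 7)*(p + 4)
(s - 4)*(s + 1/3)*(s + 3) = s^3 - 2*s^2/3 - 37*s/3 - 4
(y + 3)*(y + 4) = y^2 + 7*y + 12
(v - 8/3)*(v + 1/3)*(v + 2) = v^3 - v^2/3 - 50*v/9 - 16/9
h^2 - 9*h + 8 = (h - 8)*(h - 1)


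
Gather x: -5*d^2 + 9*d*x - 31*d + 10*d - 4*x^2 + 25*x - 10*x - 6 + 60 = -5*d^2 - 21*d - 4*x^2 + x*(9*d + 15) + 54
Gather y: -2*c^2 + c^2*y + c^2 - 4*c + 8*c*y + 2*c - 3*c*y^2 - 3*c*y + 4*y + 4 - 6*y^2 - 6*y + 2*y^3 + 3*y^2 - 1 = -c^2 - 2*c + 2*y^3 + y^2*(-3*c - 3) + y*(c^2 + 5*c - 2) + 3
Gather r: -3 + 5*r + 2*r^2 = 2*r^2 + 5*r - 3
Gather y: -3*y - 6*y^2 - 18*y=-6*y^2 - 21*y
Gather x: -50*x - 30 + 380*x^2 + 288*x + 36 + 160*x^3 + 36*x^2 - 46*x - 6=160*x^3 + 416*x^2 + 192*x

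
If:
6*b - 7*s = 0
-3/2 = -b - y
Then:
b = 3/2 - y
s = 9/7 - 6*y/7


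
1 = 1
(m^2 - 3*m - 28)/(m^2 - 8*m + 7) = (m + 4)/(m - 1)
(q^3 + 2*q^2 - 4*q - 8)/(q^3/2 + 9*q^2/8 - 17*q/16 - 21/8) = 16*(q^2 - 4)/(8*q^2 + 2*q - 21)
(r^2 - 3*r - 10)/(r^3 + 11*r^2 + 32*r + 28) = (r - 5)/(r^2 + 9*r + 14)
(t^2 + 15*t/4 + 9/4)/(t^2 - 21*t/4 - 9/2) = (t + 3)/(t - 6)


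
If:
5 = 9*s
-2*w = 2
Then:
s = 5/9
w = -1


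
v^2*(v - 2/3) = v^3 - 2*v^2/3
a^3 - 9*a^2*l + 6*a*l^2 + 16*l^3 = (a - 8*l)*(a - 2*l)*(a + l)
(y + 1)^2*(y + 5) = y^3 + 7*y^2 + 11*y + 5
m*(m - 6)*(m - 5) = m^3 - 11*m^2 + 30*m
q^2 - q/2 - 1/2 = (q - 1)*(q + 1/2)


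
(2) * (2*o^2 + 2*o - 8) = 4*o^2 + 4*o - 16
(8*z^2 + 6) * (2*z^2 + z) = 16*z^4 + 8*z^3 + 12*z^2 + 6*z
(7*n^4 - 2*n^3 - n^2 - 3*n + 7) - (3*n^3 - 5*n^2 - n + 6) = 7*n^4 - 5*n^3 + 4*n^2 - 2*n + 1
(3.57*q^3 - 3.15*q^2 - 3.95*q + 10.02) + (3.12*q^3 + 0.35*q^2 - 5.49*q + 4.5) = 6.69*q^3 - 2.8*q^2 - 9.44*q + 14.52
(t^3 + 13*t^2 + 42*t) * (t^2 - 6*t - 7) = t^5 + 7*t^4 - 43*t^3 - 343*t^2 - 294*t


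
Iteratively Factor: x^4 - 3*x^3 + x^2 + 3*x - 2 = (x - 1)*(x^3 - 2*x^2 - x + 2) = (x - 1)^2*(x^2 - x - 2) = (x - 2)*(x - 1)^2*(x + 1)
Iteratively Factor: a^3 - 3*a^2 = (a)*(a^2 - 3*a) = a^2*(a - 3)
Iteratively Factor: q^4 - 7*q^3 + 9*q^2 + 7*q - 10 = (q - 5)*(q^3 - 2*q^2 - q + 2) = (q - 5)*(q - 1)*(q^2 - q - 2) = (q - 5)*(q - 1)*(q + 1)*(q - 2)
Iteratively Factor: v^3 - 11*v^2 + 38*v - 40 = (v - 4)*(v^2 - 7*v + 10) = (v - 5)*(v - 4)*(v - 2)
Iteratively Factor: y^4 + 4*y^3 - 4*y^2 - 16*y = (y - 2)*(y^3 + 6*y^2 + 8*y) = (y - 2)*(y + 2)*(y^2 + 4*y) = (y - 2)*(y + 2)*(y + 4)*(y)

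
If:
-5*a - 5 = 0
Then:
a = -1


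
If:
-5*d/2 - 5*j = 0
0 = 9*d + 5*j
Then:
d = 0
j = 0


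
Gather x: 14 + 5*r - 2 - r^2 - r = -r^2 + 4*r + 12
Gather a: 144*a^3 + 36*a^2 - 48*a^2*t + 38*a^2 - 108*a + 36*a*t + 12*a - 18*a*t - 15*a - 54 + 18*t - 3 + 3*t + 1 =144*a^3 + a^2*(74 - 48*t) + a*(18*t - 111) + 21*t - 56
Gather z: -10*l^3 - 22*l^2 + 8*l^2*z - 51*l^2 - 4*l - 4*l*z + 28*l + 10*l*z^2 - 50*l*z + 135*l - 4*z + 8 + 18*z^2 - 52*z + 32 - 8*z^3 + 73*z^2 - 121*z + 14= -10*l^3 - 73*l^2 + 159*l - 8*z^3 + z^2*(10*l + 91) + z*(8*l^2 - 54*l - 177) + 54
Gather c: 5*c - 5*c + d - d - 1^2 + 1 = 0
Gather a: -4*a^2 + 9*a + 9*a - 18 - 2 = -4*a^2 + 18*a - 20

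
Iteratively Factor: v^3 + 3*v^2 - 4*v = (v + 4)*(v^2 - v) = (v - 1)*(v + 4)*(v)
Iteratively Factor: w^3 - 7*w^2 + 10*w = (w - 5)*(w^2 - 2*w) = w*(w - 5)*(w - 2)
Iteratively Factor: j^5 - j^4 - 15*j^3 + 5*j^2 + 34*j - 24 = (j - 4)*(j^4 + 3*j^3 - 3*j^2 - 7*j + 6) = (j - 4)*(j - 1)*(j^3 + 4*j^2 + j - 6) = (j - 4)*(j - 1)^2*(j^2 + 5*j + 6) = (j - 4)*(j - 1)^2*(j + 2)*(j + 3)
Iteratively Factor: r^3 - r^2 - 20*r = (r - 5)*(r^2 + 4*r) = r*(r - 5)*(r + 4)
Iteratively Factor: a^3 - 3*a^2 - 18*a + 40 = (a - 2)*(a^2 - a - 20) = (a - 2)*(a + 4)*(a - 5)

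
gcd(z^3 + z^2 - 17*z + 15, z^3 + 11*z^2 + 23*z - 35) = z^2 + 4*z - 5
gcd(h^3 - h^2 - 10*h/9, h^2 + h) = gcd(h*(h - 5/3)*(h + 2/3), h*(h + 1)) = h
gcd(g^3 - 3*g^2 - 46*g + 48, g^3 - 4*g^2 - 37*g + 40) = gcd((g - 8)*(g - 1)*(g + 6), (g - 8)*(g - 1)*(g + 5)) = g^2 - 9*g + 8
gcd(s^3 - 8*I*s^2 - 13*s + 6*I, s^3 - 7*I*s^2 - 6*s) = s^2 - 7*I*s - 6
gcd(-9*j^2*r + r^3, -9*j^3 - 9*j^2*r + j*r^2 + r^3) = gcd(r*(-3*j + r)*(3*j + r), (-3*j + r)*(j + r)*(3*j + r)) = -9*j^2 + r^2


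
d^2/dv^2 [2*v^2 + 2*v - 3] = 4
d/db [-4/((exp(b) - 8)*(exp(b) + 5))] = (8*exp(b) - 12)*exp(b)/((exp(b) - 8)^2*(exp(b) + 5)^2)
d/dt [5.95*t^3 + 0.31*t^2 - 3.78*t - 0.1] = 17.85*t^2 + 0.62*t - 3.78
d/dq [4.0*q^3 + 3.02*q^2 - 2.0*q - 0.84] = 12.0*q^2 + 6.04*q - 2.0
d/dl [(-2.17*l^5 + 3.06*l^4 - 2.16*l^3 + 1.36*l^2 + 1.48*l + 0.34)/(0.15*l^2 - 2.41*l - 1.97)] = (-0.9765*l^6 + 21.8368*l^5 - 1.07330000000001*l^4 - 13.7016*l^3 + 9.266*l^2 - 5.4604*l - 2.0962)/(0.0225*l^4 - 0.723*l^3 + 5.2171*l^2 + 9.4954*l + 3.8809)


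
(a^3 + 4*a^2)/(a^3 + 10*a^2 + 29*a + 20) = a^2/(a^2 + 6*a + 5)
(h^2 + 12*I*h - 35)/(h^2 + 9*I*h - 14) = (h + 5*I)/(h + 2*I)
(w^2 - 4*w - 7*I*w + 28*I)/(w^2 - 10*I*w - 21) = (w - 4)/(w - 3*I)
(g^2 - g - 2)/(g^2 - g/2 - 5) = 2*(-g^2 + g + 2)/(-2*g^2 + g + 10)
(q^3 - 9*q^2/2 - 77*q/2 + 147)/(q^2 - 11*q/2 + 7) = (q^2 - q - 42)/(q - 2)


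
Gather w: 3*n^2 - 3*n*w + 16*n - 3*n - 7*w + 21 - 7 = 3*n^2 + 13*n + w*(-3*n - 7) + 14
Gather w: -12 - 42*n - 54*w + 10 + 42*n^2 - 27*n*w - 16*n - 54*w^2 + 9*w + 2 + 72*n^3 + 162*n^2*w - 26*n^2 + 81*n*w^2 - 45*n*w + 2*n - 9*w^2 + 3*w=72*n^3 + 16*n^2 - 56*n + w^2*(81*n - 63) + w*(162*n^2 - 72*n - 42)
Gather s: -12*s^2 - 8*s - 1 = -12*s^2 - 8*s - 1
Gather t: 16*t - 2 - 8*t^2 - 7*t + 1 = -8*t^2 + 9*t - 1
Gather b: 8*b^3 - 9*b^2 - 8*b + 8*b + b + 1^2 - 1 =8*b^3 - 9*b^2 + b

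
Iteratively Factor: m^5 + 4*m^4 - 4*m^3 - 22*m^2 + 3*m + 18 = (m - 1)*(m^4 + 5*m^3 + m^2 - 21*m - 18) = (m - 1)*(m + 3)*(m^3 + 2*m^2 - 5*m - 6) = (m - 1)*(m + 3)^2*(m^2 - m - 2) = (m - 2)*(m - 1)*(m + 3)^2*(m + 1)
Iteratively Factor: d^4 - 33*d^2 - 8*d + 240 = (d - 5)*(d^3 + 5*d^2 - 8*d - 48) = (d - 5)*(d + 4)*(d^2 + d - 12) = (d - 5)*(d - 3)*(d + 4)*(d + 4)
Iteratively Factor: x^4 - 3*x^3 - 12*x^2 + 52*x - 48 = (x - 2)*(x^3 - x^2 - 14*x + 24) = (x - 2)^2*(x^2 + x - 12) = (x - 3)*(x - 2)^2*(x + 4)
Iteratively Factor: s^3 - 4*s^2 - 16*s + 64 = (s - 4)*(s^2 - 16) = (s - 4)^2*(s + 4)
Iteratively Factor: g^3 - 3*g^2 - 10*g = (g + 2)*(g^2 - 5*g) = (g - 5)*(g + 2)*(g)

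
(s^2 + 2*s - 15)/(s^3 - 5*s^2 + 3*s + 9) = (s + 5)/(s^2 - 2*s - 3)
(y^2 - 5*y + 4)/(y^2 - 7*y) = (y^2 - 5*y + 4)/(y*(y - 7))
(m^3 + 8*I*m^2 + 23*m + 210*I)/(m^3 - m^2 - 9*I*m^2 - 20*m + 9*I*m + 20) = (m^2 + 13*I*m - 42)/(m^2 - m*(1 + 4*I) + 4*I)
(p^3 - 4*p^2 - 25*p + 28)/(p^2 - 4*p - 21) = (p^2 + 3*p - 4)/(p + 3)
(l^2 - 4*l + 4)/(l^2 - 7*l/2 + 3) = 2*(l - 2)/(2*l - 3)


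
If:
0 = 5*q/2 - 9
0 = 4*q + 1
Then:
No Solution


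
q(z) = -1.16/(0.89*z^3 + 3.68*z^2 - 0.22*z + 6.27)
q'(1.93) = 0.04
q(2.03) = -0.04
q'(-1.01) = -0.07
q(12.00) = -0.00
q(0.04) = -0.19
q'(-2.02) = -0.02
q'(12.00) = 0.00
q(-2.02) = -0.08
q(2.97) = -0.02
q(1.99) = -0.04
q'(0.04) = 0.00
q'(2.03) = 0.04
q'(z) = -1.16*(-2.67*z^2 - 7.36*z + 0.22)/(0.89*z^3 + 3.68*z^2 - 0.22*z + 6.27)^2 = (3.0972*z^2 + 8.5376*z - 0.2552)/(0.89*z^3 + 3.68*z^2 - 0.22*z + 6.27)^2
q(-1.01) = -0.12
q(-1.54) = -0.10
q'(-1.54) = -0.04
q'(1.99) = 0.04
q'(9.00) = 0.00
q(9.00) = -0.00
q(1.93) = -0.04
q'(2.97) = 0.01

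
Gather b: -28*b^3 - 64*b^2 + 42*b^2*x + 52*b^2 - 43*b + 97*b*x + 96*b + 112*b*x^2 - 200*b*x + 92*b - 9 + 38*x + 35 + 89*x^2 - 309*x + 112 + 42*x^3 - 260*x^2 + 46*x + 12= -28*b^3 + b^2*(42*x - 12) + b*(112*x^2 - 103*x + 145) + 42*x^3 - 171*x^2 - 225*x + 150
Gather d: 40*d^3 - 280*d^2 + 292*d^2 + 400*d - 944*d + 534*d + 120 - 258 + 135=40*d^3 + 12*d^2 - 10*d - 3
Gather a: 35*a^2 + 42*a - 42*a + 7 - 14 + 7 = 35*a^2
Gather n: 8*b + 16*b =24*b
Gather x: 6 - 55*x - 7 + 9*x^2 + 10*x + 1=9*x^2 - 45*x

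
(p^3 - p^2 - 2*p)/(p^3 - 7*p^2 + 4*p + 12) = p/(p - 6)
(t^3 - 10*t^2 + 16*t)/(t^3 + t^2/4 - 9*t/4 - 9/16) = 16*t*(t^2 - 10*t + 16)/(16*t^3 + 4*t^2 - 36*t - 9)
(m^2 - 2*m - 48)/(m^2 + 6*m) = (m - 8)/m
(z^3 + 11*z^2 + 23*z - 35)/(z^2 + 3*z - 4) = (z^2 + 12*z + 35)/(z + 4)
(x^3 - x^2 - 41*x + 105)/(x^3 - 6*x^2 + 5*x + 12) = (x^2 + 2*x - 35)/(x^2 - 3*x - 4)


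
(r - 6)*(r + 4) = r^2 - 2*r - 24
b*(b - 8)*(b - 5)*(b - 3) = b^4 - 16*b^3 + 79*b^2 - 120*b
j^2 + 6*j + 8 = (j + 2)*(j + 4)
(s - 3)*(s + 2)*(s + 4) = s^3 + 3*s^2 - 10*s - 24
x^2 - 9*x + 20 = (x - 5)*(x - 4)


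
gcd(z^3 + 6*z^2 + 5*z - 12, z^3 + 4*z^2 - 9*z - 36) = z^2 + 7*z + 12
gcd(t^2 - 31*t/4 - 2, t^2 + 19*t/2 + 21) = 1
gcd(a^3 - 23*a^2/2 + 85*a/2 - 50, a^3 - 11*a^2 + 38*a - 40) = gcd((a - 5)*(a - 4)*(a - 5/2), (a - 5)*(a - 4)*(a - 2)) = a^2 - 9*a + 20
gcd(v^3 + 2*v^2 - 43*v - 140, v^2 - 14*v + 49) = v - 7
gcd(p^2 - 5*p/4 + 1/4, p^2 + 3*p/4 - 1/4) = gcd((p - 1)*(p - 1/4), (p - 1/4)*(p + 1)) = p - 1/4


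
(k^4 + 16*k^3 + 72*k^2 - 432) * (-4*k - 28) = -4*k^5 - 92*k^4 - 736*k^3 - 2016*k^2 + 1728*k + 12096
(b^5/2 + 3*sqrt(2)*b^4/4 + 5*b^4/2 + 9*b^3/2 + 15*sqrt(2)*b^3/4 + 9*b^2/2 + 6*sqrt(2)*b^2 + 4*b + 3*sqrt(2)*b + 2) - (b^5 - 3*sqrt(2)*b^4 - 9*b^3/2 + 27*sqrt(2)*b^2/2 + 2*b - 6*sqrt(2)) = -b^5/2 + 5*b^4/2 + 15*sqrt(2)*b^4/4 + 15*sqrt(2)*b^3/4 + 9*b^3 - 15*sqrt(2)*b^2/2 + 9*b^2/2 + 2*b + 3*sqrt(2)*b + 2 + 6*sqrt(2)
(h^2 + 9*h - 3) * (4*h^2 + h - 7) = 4*h^4 + 37*h^3 - 10*h^2 - 66*h + 21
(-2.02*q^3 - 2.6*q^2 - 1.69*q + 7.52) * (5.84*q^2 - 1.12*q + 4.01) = -11.7968*q^5 - 12.9216*q^4 - 15.0578*q^3 + 35.3836*q^2 - 15.1993*q + 30.1552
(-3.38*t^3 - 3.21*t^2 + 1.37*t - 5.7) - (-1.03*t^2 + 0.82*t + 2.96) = -3.38*t^3 - 2.18*t^2 + 0.55*t - 8.66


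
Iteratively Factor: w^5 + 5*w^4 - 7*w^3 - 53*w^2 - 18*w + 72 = (w + 2)*(w^4 + 3*w^3 - 13*w^2 - 27*w + 36) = (w - 1)*(w + 2)*(w^3 + 4*w^2 - 9*w - 36) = (w - 1)*(w + 2)*(w + 3)*(w^2 + w - 12) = (w - 1)*(w + 2)*(w + 3)*(w + 4)*(w - 3)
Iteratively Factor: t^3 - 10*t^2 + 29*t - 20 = (t - 5)*(t^2 - 5*t + 4) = (t - 5)*(t - 1)*(t - 4)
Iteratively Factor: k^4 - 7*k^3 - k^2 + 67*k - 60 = (k + 3)*(k^3 - 10*k^2 + 29*k - 20) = (k - 1)*(k + 3)*(k^2 - 9*k + 20) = (k - 4)*(k - 1)*(k + 3)*(k - 5)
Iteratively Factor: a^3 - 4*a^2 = (a)*(a^2 - 4*a) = a^2*(a - 4)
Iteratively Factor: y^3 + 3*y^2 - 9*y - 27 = (y - 3)*(y^2 + 6*y + 9) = (y - 3)*(y + 3)*(y + 3)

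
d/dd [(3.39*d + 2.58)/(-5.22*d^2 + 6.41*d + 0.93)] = (17.6958*d^2 + 26.9352*d - 13.3851)/(27.2484*d^4 - 66.9204*d^3 + 31.3789*d^2 + 11.9226*d + 0.8649)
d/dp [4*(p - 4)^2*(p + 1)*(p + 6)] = 16*p^3 - 12*p^2 - 272*p + 256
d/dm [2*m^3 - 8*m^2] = 2*m*(3*m - 8)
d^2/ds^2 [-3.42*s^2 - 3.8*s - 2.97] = -6.84000000000000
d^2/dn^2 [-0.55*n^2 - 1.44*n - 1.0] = -1.10000000000000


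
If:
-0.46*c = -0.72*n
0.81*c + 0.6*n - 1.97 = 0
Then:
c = 1.65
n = 1.05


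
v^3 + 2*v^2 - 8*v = v*(v - 2)*(v + 4)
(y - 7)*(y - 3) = y^2 - 10*y + 21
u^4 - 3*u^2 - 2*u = u*(u - 2)*(u + 1)^2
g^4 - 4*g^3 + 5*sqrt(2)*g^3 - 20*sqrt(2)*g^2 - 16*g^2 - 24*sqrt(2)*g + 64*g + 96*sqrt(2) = (g - 4)*(g - 2*sqrt(2))*(g + sqrt(2))*(g + 6*sqrt(2))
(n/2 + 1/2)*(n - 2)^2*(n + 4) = n^4/2 + n^3/2 - 6*n^2 + 2*n + 8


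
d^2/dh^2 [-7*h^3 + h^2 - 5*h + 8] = 2 - 42*h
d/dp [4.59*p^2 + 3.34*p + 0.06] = 9.18*p + 3.34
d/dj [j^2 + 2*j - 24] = 2*j + 2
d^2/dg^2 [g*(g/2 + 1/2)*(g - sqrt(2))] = 3*g - sqrt(2) + 1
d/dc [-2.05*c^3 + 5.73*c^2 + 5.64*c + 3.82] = -6.15*c^2 + 11.46*c + 5.64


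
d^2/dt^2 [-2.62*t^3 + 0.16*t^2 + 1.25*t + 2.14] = 0.32 - 15.72*t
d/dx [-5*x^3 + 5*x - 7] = 5 - 15*x^2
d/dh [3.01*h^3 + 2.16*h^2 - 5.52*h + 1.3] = 9.03*h^2 + 4.32*h - 5.52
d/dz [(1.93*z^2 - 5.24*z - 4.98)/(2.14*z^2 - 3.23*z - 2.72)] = (4.9797*z^2 + 10.8152*z - 1.8326)/(4.5796*z^4 - 13.8244*z^3 - 1.2087*z^2 + 17.5712*z + 7.3984)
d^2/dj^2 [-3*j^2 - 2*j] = -6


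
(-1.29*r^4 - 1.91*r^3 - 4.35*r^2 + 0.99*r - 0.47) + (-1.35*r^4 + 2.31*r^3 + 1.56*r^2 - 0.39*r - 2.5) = -2.64*r^4 + 0.4*r^3 - 2.79*r^2 + 0.6*r - 2.97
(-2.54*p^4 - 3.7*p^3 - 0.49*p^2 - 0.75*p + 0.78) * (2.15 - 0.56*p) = 1.4224*p^5 - 3.389*p^4 - 7.6806*p^3 - 0.6335*p^2 - 2.0493*p + 1.677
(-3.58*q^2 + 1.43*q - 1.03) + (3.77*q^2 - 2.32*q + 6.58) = 0.19*q^2 - 0.89*q + 5.55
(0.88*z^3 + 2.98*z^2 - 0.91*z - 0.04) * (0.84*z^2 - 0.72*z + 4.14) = 0.7392*z^5 + 1.8696*z^4 + 0.7332*z^3 + 12.9588*z^2 - 3.7386*z - 0.1656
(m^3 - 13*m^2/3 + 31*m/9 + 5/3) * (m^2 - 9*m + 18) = m^5 - 40*m^4/3 + 544*m^3/9 - 322*m^2/3 + 47*m + 30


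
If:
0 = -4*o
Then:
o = 0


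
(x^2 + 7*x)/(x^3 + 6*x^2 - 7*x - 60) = x*(x + 7)/(x^3 + 6*x^2 - 7*x - 60)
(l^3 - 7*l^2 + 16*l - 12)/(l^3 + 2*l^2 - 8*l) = (l^2 - 5*l + 6)/(l*(l + 4))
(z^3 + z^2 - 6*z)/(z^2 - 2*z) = z + 3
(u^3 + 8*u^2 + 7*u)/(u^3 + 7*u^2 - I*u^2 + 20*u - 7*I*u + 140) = u*(u + 1)/(u^2 - I*u + 20)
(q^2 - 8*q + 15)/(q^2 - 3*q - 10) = (q - 3)/(q + 2)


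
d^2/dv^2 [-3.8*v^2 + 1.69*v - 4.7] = -7.60000000000000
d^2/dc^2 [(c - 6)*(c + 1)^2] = 6*c - 8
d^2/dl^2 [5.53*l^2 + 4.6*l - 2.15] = 11.0600000000000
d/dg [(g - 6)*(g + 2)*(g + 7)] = 3*g^2 + 6*g - 40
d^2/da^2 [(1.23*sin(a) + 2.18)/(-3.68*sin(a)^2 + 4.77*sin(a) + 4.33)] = (-16.657152*sin(a)^5 - 139.680656*sin(a)^4 + 30.5189760000001*sin(a)^3 + 13.989845*sin(a)^2 - 90.0404250000001*sin(a) + 117.867542)/(-3.68*sin(a)^2 + 4.77*sin(a) + 4.33)^3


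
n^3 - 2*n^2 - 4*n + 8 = (n - 2)^2*(n + 2)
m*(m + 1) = m^2 + m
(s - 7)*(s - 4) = s^2 - 11*s + 28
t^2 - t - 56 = (t - 8)*(t + 7)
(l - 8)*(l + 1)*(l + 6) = l^3 - l^2 - 50*l - 48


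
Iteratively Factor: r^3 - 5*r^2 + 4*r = (r - 1)*(r^2 - 4*r) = (r - 4)*(r - 1)*(r)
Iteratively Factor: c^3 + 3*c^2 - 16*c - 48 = (c + 3)*(c^2 - 16) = (c - 4)*(c + 3)*(c + 4)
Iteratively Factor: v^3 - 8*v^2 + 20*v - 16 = (v - 2)*(v^2 - 6*v + 8) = (v - 4)*(v - 2)*(v - 2)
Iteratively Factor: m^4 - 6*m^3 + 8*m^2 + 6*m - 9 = (m + 1)*(m^3 - 7*m^2 + 15*m - 9) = (m - 3)*(m + 1)*(m^2 - 4*m + 3) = (m - 3)*(m - 1)*(m + 1)*(m - 3)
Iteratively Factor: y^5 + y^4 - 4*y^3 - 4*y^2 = (y + 1)*(y^4 - 4*y^2) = y*(y + 1)*(y^3 - 4*y) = y*(y + 1)*(y + 2)*(y^2 - 2*y) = y*(y - 2)*(y + 1)*(y + 2)*(y)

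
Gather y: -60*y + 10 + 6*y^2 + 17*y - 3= 6*y^2 - 43*y + 7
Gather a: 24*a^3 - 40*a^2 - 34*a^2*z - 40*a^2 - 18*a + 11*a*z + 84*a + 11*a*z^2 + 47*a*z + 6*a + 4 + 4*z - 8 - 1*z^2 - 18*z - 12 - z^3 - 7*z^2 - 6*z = 24*a^3 + a^2*(-34*z - 80) + a*(11*z^2 + 58*z + 72) - z^3 - 8*z^2 - 20*z - 16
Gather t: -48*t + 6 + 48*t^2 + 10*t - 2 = 48*t^2 - 38*t + 4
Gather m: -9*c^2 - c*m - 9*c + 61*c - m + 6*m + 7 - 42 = -9*c^2 + 52*c + m*(5 - c) - 35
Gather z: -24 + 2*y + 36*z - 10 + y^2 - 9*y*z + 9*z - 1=y^2 + 2*y + z*(45 - 9*y) - 35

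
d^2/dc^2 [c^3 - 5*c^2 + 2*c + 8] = 6*c - 10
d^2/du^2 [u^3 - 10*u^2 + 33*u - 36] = 6*u - 20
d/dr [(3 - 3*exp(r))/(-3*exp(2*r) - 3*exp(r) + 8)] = (-9*exp(2*r) + 18*exp(r) - 15)*exp(r)/(9*exp(4*r) + 18*exp(3*r) - 39*exp(2*r) - 48*exp(r) + 64)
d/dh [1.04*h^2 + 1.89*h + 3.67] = 2.08*h + 1.89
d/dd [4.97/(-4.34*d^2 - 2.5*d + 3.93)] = (43.1396*d + 12.425)/(4.34*d^2 + 2.5*d - 3.93)^2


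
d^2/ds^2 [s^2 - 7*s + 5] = 2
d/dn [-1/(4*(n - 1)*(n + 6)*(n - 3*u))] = ((n - 1)*(n + 6) + (n - 1)*(n - 3*u) + (n + 6)*(n - 3*u))/(4*(n - 1)^2*(n + 6)^2*(n - 3*u)^2)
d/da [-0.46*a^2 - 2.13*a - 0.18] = -0.92*a - 2.13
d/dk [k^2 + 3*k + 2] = 2*k + 3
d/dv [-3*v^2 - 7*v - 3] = -6*v - 7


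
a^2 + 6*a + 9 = (a + 3)^2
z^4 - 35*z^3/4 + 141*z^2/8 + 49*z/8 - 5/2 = (z - 5)*(z - 4)*(z - 1/4)*(z + 1/2)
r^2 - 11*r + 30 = (r - 6)*(r - 5)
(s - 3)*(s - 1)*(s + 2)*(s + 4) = s^4 + 2*s^3 - 13*s^2 - 14*s + 24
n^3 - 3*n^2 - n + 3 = (n - 3)*(n - 1)*(n + 1)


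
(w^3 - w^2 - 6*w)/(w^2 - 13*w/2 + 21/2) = 2*w*(w + 2)/(2*w - 7)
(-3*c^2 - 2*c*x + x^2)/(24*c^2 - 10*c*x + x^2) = (-3*c^2 - 2*c*x + x^2)/(24*c^2 - 10*c*x + x^2)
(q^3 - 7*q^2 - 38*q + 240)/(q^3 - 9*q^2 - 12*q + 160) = (q + 6)/(q + 4)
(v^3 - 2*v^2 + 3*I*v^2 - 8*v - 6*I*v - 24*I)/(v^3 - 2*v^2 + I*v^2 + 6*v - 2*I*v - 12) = (v^2 - 2*v - 8)/(v^2 - 2*v*(1 + I) + 4*I)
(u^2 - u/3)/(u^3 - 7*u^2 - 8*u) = (1/3 - u)/(-u^2 + 7*u + 8)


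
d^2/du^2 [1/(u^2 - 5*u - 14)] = 2*(u^2 - 5*u - (2*u - 5)^2 - 14)/(-u^2 + 5*u + 14)^3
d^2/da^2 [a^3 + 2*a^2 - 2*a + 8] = 6*a + 4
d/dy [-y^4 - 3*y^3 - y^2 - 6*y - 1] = -4*y^3 - 9*y^2 - 2*y - 6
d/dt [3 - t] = -1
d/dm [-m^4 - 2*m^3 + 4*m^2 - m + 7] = -4*m^3 - 6*m^2 + 8*m - 1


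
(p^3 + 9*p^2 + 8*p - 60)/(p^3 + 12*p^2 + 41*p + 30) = (p - 2)/(p + 1)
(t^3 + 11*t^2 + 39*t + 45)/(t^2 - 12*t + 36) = (t^3 + 11*t^2 + 39*t + 45)/(t^2 - 12*t + 36)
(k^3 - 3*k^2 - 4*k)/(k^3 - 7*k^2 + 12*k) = (k + 1)/(k - 3)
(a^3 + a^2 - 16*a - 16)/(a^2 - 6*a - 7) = (a^2 - 16)/(a - 7)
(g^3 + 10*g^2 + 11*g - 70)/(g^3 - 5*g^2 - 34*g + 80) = (g + 7)/(g - 8)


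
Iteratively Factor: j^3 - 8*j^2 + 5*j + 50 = (j - 5)*(j^2 - 3*j - 10) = (j - 5)^2*(j + 2)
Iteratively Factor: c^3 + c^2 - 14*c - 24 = (c + 2)*(c^2 - c - 12) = (c + 2)*(c + 3)*(c - 4)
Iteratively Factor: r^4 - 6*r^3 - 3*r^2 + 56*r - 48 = (r - 1)*(r^3 - 5*r^2 - 8*r + 48) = (r - 1)*(r + 3)*(r^2 - 8*r + 16) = (r - 4)*(r - 1)*(r + 3)*(r - 4)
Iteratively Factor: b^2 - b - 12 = (b + 3)*(b - 4)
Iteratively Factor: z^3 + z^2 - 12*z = (z)*(z^2 + z - 12) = z*(z + 4)*(z - 3)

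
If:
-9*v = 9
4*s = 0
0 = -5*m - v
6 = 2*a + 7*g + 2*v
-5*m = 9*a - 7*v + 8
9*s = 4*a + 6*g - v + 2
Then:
No Solution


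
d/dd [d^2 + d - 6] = 2*d + 1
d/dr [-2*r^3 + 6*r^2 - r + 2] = -6*r^2 + 12*r - 1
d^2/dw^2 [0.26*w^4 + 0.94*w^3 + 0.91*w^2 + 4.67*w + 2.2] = 3.12*w^2 + 5.64*w + 1.82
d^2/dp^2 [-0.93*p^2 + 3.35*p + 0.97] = -1.86000000000000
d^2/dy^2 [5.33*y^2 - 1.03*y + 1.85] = 10.6600000000000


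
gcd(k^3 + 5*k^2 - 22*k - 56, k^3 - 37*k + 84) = k^2 + 3*k - 28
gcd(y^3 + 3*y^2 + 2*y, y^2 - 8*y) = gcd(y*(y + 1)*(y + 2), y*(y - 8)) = y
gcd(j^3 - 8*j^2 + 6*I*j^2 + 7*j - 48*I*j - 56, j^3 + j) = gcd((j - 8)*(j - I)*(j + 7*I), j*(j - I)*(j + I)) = j - I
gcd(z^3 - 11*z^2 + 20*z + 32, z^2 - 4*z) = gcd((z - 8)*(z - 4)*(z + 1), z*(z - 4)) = z - 4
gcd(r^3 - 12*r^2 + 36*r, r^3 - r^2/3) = r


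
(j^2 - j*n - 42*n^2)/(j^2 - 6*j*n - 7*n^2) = (j + 6*n)/(j + n)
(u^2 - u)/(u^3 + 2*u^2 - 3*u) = 1/(u + 3)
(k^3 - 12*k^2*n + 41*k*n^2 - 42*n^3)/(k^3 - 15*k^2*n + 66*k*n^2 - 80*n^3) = (k^2 - 10*k*n + 21*n^2)/(k^2 - 13*k*n + 40*n^2)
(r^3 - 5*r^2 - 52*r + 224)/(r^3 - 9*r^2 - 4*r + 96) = (r + 7)/(r + 3)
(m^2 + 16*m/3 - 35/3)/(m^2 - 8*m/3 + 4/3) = (3*m^2 + 16*m - 35)/(3*m^2 - 8*m + 4)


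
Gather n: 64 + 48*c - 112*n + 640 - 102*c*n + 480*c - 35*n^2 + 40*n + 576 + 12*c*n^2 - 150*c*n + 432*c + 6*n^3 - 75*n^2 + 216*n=960*c + 6*n^3 + n^2*(12*c - 110) + n*(144 - 252*c) + 1280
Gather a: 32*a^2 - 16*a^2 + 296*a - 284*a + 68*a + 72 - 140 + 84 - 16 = 16*a^2 + 80*a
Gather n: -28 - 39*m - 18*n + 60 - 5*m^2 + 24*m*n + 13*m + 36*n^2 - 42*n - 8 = -5*m^2 - 26*m + 36*n^2 + n*(24*m - 60) + 24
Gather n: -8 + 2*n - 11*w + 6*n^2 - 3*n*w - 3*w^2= 6*n^2 + n*(2 - 3*w) - 3*w^2 - 11*w - 8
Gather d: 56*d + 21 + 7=56*d + 28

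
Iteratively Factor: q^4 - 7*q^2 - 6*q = (q)*(q^3 - 7*q - 6) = q*(q - 3)*(q^2 + 3*q + 2) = q*(q - 3)*(q + 1)*(q + 2)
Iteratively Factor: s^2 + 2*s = (s)*(s + 2)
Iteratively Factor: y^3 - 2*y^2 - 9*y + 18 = (y - 3)*(y^2 + y - 6) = (y - 3)*(y + 3)*(y - 2)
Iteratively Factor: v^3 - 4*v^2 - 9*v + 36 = (v - 3)*(v^2 - v - 12) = (v - 3)*(v + 3)*(v - 4)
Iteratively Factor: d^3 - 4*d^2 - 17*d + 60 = (d - 3)*(d^2 - d - 20) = (d - 5)*(d - 3)*(d + 4)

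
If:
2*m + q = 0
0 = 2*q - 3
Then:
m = -3/4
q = 3/2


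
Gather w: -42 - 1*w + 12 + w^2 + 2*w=w^2 + w - 30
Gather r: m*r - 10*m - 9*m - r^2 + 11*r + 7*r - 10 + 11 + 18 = -19*m - r^2 + r*(m + 18) + 19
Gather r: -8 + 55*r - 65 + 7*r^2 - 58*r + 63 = 7*r^2 - 3*r - 10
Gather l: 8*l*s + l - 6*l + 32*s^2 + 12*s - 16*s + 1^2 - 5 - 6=l*(8*s - 5) + 32*s^2 - 4*s - 10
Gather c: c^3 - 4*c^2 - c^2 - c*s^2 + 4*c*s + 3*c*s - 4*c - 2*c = c^3 - 5*c^2 + c*(-s^2 + 7*s - 6)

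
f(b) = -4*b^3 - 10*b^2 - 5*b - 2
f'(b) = -12*b^2 - 20*b - 5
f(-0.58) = -1.68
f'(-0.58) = 2.56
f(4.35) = -542.23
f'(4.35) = -319.07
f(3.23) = -257.27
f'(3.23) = -194.79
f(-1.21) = -3.50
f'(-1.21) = 1.63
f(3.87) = -402.96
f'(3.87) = -262.12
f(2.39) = -125.68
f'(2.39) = -121.35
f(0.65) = -10.57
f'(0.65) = -23.07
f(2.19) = -102.92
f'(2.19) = -106.35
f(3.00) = -215.00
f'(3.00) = -173.00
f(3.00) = -215.00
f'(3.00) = -173.00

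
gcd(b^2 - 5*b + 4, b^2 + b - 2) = b - 1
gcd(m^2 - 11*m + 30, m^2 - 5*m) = m - 5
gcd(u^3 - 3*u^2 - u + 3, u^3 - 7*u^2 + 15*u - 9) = u^2 - 4*u + 3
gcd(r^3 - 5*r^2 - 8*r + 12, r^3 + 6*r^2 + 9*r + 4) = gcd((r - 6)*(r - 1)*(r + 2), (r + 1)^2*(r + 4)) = 1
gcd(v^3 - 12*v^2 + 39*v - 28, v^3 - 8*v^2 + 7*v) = v^2 - 8*v + 7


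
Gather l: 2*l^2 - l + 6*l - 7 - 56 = 2*l^2 + 5*l - 63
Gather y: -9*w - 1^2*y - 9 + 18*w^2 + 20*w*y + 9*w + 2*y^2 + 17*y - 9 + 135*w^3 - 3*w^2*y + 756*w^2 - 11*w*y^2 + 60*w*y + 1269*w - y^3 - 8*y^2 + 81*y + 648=135*w^3 + 774*w^2 + 1269*w - y^3 + y^2*(-11*w - 6) + y*(-3*w^2 + 80*w + 97) + 630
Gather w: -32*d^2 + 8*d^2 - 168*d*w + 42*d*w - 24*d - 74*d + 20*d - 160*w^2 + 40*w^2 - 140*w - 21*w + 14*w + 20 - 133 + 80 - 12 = -24*d^2 - 78*d - 120*w^2 + w*(-126*d - 147) - 45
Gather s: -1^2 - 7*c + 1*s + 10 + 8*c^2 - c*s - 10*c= 8*c^2 - 17*c + s*(1 - c) + 9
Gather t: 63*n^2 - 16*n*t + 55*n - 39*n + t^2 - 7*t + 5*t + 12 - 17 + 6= 63*n^2 + 16*n + t^2 + t*(-16*n - 2) + 1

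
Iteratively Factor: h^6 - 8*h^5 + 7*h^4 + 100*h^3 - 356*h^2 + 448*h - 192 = (h - 2)*(h^5 - 6*h^4 - 5*h^3 + 90*h^2 - 176*h + 96) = (h - 4)*(h - 2)*(h^4 - 2*h^3 - 13*h^2 + 38*h - 24) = (h - 4)*(h - 2)^2*(h^3 - 13*h + 12) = (h - 4)*(h - 3)*(h - 2)^2*(h^2 + 3*h - 4) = (h - 4)*(h - 3)*(h - 2)^2*(h - 1)*(h + 4)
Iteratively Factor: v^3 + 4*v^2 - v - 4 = (v + 1)*(v^2 + 3*v - 4) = (v + 1)*(v + 4)*(v - 1)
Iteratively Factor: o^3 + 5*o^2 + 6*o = (o + 2)*(o^2 + 3*o) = o*(o + 2)*(o + 3)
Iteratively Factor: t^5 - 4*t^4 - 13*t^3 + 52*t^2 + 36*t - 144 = (t + 2)*(t^4 - 6*t^3 - t^2 + 54*t - 72) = (t - 2)*(t + 2)*(t^3 - 4*t^2 - 9*t + 36) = (t - 4)*(t - 2)*(t + 2)*(t^2 - 9) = (t - 4)*(t - 2)*(t + 2)*(t + 3)*(t - 3)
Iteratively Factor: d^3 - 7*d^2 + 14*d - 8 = (d - 1)*(d^2 - 6*d + 8) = (d - 4)*(d - 1)*(d - 2)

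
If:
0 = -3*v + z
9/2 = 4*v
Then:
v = 9/8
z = 27/8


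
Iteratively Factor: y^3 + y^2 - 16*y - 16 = (y - 4)*(y^2 + 5*y + 4) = (y - 4)*(y + 1)*(y + 4)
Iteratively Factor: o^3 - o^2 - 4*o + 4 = (o - 1)*(o^2 - 4) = (o - 1)*(o + 2)*(o - 2)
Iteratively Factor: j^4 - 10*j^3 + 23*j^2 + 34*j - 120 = (j - 3)*(j^3 - 7*j^2 + 2*j + 40) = (j - 4)*(j - 3)*(j^2 - 3*j - 10) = (j - 4)*(j - 3)*(j + 2)*(j - 5)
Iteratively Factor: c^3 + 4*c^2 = (c)*(c^2 + 4*c) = c^2*(c + 4)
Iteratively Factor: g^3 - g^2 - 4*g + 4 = (g + 2)*(g^2 - 3*g + 2) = (g - 1)*(g + 2)*(g - 2)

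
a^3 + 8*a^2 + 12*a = a*(a + 2)*(a + 6)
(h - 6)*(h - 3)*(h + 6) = h^3 - 3*h^2 - 36*h + 108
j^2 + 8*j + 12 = (j + 2)*(j + 6)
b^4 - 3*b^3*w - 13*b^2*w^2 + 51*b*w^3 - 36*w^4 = (b - 3*w)^2*(b - w)*(b + 4*w)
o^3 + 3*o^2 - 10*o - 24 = (o - 3)*(o + 2)*(o + 4)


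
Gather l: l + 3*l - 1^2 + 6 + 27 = 4*l + 32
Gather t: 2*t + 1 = 2*t + 1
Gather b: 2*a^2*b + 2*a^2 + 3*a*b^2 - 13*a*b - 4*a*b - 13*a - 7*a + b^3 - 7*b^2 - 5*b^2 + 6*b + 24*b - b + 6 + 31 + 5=2*a^2 - 20*a + b^3 + b^2*(3*a - 12) + b*(2*a^2 - 17*a + 29) + 42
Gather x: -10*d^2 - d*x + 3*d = -10*d^2 - d*x + 3*d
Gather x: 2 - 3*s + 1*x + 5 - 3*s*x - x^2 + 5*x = -3*s - x^2 + x*(6 - 3*s) + 7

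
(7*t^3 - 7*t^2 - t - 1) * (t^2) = 7*t^5 - 7*t^4 - t^3 - t^2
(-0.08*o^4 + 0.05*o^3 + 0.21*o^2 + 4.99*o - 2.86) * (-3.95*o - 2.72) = 0.316*o^5 + 0.0201*o^4 - 0.9655*o^3 - 20.2817*o^2 - 2.2758*o + 7.7792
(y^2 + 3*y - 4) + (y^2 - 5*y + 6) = 2*y^2 - 2*y + 2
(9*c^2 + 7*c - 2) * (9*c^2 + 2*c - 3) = 81*c^4 + 81*c^3 - 31*c^2 - 25*c + 6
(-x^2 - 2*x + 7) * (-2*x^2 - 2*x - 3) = 2*x^4 + 6*x^3 - 7*x^2 - 8*x - 21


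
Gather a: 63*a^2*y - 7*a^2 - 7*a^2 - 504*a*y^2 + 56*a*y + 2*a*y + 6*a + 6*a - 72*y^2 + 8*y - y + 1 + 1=a^2*(63*y - 14) + a*(-504*y^2 + 58*y + 12) - 72*y^2 + 7*y + 2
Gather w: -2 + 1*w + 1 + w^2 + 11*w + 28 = w^2 + 12*w + 27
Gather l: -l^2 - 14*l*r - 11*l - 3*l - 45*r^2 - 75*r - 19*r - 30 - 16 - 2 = -l^2 + l*(-14*r - 14) - 45*r^2 - 94*r - 48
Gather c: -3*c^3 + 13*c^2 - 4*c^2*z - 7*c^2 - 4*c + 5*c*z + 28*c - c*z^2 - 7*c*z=-3*c^3 + c^2*(6 - 4*z) + c*(-z^2 - 2*z + 24)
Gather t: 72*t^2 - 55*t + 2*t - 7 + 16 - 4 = 72*t^2 - 53*t + 5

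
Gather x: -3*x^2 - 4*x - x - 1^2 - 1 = -3*x^2 - 5*x - 2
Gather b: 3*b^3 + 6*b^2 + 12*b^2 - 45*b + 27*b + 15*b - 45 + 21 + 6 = 3*b^3 + 18*b^2 - 3*b - 18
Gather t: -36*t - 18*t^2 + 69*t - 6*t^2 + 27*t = -24*t^2 + 60*t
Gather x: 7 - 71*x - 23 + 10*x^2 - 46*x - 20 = 10*x^2 - 117*x - 36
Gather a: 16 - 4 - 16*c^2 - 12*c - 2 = -16*c^2 - 12*c + 10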